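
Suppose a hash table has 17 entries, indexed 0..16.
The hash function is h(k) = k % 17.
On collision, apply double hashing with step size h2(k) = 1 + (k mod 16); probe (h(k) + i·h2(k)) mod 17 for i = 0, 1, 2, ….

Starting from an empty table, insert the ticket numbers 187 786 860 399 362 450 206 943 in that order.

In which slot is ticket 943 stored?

187 hashes to 0; slot 0 is free → place at 0.
786 hashes to 4; slot 4 is free → place at 4.
860 hashes to 10; slot 10 is free → place at 10.
399 hashes to 8; slot 8 is free → place at 8.
362 hashes to 5; slot 5 is free → place at 5.
450 hashes to 8, h2=3; 8 taken → place at 11.
206 hashes to 2; slot 2 is free → place at 2.
943 hashes to 8, h2=16; 8 taken → place at 7.
Table: [187, ∅, 206, ∅, 786, 362, ∅, 943, 399, ∅, 860, 450, ∅, ∅, ∅, ∅, ∅]

7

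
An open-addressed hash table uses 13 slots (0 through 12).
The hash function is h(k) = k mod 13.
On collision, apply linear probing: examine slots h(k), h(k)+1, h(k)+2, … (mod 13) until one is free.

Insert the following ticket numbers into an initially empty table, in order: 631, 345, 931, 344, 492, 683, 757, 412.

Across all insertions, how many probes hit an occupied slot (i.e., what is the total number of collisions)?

631: h=7 -> slot 7
345: h=7, probe 7,8 -> slot 8
931: h=8, probe 8,9 -> slot 9
344: h=6 -> slot 6
492: h=11 -> slot 11
683: h=7, probe 7,8,9,10 -> slot 10
757: h=3 -> slot 3
412: h=9, probe 9,10,11,12 -> slot 12
Table: [_, _, _, 757, _, _, 344, 631, 345, 931, 683, 492, 412]

8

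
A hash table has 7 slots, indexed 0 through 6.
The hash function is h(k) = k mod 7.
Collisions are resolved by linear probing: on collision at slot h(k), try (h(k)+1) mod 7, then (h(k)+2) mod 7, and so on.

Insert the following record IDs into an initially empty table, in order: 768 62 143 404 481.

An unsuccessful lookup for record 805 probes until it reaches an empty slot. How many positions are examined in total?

Insert 768: h=5, slot 5 empty → index 5.
Insert 62: h=6, slot 6 empty → index 6.
Insert 143: h=3, slot 3 empty → index 3.
Insert 404: h=5, slots 5,6 occupied → index 0.
Insert 481: h=5, slots 5,6,0 occupied → index 1.
Table: [404, 481, —, 143, —, 768, 62]
Lookup 805: h=0, probe 0,1,2 → slot 2 empty, not found.

3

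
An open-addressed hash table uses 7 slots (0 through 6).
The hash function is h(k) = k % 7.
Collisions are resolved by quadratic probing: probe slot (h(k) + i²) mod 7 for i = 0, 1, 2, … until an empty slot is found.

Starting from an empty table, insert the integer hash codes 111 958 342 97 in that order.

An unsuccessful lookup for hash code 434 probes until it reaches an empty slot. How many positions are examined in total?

Insert 111: h=6, slot 6 empty => index 6.
Insert 958: h=6, slot 6 occupied => index 0.
Insert 342: h=6, slots 6,0 occupied => index 3.
Insert 97: h=6, slots 6,0,3 occupied => index 1.
Table: [958, 97, -, 342, -, -, 111]
Lookup 434: h=0, probe 0,1,4 → slot 4 empty, not found.

3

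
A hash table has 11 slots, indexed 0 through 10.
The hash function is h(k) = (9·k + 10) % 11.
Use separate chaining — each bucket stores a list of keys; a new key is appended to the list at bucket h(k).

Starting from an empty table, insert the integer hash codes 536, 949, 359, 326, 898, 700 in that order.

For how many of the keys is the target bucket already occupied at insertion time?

3

536 -> bucket 5
949 -> bucket 4
359 -> bucket 7
326 -> bucket 7 (collision)
898 -> bucket 7 (collision)
700 -> bucket 7 (collision)
Final buckets:
0: -
1: -
2: -
3: -
4: 949
5: 536
6: -
7: 359 -> 326 -> 898 -> 700
8: -
9: -
10: -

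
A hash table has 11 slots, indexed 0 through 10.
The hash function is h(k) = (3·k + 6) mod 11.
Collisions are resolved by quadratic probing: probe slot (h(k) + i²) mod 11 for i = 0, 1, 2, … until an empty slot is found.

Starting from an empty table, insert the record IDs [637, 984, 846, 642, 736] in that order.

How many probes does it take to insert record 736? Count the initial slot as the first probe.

4

Insert 637: h=3, slot 3 empty => index 3.
Insert 984: h=10, slot 10 empty => index 10.
Insert 846: h=3, slot 3 occupied => index 4.
Insert 642: h=7, slot 7 empty => index 7.
Insert 736: h=3, slots 3,4,7 occupied => index 1.
Table: [—, 736, —, 637, 846, —, —, 642, —, —, 984]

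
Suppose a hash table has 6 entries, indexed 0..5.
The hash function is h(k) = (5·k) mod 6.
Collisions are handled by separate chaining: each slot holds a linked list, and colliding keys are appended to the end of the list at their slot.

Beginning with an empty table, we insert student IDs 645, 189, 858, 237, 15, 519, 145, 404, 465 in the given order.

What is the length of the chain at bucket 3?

6

Insert 645: h=3, bucket 3 empty -> new chain.
Insert 189: h=3, bucket 3 nonempty -> append to chain.
Insert 858: h=0, bucket 0 empty -> new chain.
Insert 237: h=3, bucket 3 nonempty -> append to chain.
Insert 15: h=3, bucket 3 nonempty -> append to chain.
Insert 519: h=3, bucket 3 nonempty -> append to chain.
Insert 145: h=5, bucket 5 empty -> new chain.
Insert 404: h=4, bucket 4 empty -> new chain.
Insert 465: h=3, bucket 3 nonempty -> append to chain.
Final buckets:
0: 858
1: -
2: -
3: 645 -> 189 -> 237 -> 15 -> 519 -> 465
4: 404
5: 145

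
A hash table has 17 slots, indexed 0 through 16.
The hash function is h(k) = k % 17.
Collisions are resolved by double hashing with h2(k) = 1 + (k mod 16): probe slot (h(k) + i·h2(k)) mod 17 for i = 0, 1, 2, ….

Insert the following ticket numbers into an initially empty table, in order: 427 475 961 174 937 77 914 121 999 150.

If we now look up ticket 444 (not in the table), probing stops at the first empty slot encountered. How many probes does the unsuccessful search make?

2

Insert 427: h=2, slot 2 empty → index 2.
Insert 475: h=16, slot 16 empty → index 16.
Insert 961: h=9, slot 9 empty → index 9.
Insert 174: h=4, slot 4 empty → index 4.
Insert 937: h=2, h2=10, slot 2 occupied → index 12.
Insert 77: h=9, h2=14, slot 9 occupied → index 6.
Insert 914: h=13, slot 13 empty → index 13.
Insert 121: h=2, h2=10, slots 2,12 occupied → index 5.
Insert 999: h=13, h2=8, slots 13,4,12 occupied → index 3.
Insert 150: h=14, slot 14 empty → index 14.
Table: [∅, ∅, 427, 999, 174, 121, 77, ∅, ∅, 961, ∅, ∅, 937, 914, 150, ∅, 475]
Lookup 444: h=2, h2=13, probe 2,15 → slot 15 empty, not found.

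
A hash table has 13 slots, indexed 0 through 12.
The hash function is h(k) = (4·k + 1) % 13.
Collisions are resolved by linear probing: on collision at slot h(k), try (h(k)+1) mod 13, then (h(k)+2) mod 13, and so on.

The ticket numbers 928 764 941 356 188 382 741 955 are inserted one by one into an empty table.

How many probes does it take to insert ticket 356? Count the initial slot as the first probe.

928 hashes to 8; slot 8 is free => place at 8.
764 hashes to 2; slot 2 is free => place at 2.
941 hashes to 8; 8 taken => place at 9.
356 hashes to 8; 8,9 taken => place at 10.
188 hashes to 12; slot 12 is free => place at 12.
382 hashes to 8; 8,9,10 taken => place at 11.
741 hashes to 1; slot 1 is free => place at 1.
955 hashes to 12; 12 taken => place at 0.
Table: [955, 741, 764, _, _, _, _, _, 928, 941, 356, 382, 188]

3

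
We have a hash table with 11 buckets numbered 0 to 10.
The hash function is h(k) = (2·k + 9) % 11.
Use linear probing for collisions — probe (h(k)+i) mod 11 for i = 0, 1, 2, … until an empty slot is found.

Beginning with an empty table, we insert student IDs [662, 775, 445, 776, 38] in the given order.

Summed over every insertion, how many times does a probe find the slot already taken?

662 hashes to 2; slot 2 is free → place at 2.
775 hashes to 8; slot 8 is free → place at 8.
445 hashes to 8; 8 taken → place at 9.
776 hashes to 10; slot 10 is free → place at 10.
38 hashes to 8; 8,9,10 taken → place at 0.
Table: [38, _, 662, _, _, _, _, _, 775, 445, 776]

4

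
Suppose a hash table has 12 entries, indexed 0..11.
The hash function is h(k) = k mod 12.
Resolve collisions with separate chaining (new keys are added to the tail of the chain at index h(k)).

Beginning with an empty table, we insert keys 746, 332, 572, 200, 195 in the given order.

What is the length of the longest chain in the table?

3

746 → bucket 2
332 → bucket 8
572 → bucket 8 (collision)
200 → bucket 8 (collision)
195 → bucket 3
Final buckets:
0: .
1: .
2: 746
3: 195
4: .
5: .
6: .
7: .
8: 332 -> 572 -> 200
9: .
10: .
11: .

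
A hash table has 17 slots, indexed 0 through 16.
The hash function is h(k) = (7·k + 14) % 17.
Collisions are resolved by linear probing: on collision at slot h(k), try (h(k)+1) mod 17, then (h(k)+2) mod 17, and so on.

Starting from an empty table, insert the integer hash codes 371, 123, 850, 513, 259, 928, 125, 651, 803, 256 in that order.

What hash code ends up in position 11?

Insert 371: h=10, slot 10 empty → index 10.
Insert 123: h=8, slot 8 empty → index 8.
Insert 850: h=14, slot 14 empty → index 14.
Insert 513: h=1, slot 1 empty → index 1.
Insert 259: h=8, slot 8 occupied → index 9.
Insert 928: h=16, slot 16 empty → index 16.
Insert 125: h=5, slot 5 empty → index 5.
Insert 651: h=15, slot 15 empty → index 15.
Insert 803: h=8, slots 8,9,10 occupied → index 11.
Insert 256: h=4, slot 4 empty → index 4.
Table: [., 513, ., ., 256, 125, ., ., 123, 259, 371, 803, ., ., 850, 651, 928]

803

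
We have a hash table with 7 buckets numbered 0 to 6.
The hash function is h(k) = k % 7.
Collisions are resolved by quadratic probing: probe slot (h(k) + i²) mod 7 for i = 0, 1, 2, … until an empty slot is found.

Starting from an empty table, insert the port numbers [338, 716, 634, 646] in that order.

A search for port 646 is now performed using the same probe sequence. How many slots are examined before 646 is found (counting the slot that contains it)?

338: h=2 → slot 2
716: h=2, probe 2,3 → slot 3
634: h=4 → slot 4
646: h=2, probe 2,3,6 → slot 6
Table: [., ., 338, 716, 634, ., 646]
Lookup 646: h=2, probe 2,3,6 → found at 6.

3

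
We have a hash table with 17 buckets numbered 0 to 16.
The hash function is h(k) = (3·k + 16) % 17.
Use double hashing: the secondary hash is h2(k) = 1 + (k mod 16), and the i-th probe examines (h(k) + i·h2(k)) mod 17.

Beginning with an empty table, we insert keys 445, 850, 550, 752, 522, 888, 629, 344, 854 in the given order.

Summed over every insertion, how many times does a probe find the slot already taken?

445: h=8 -> slot 8
850: h=16 -> slot 16
550: h=0 -> slot 0
752: h=11 -> slot 11
522: h=1 -> slot 1
888: h=11, h2=9, probe 11,3 -> slot 3
629: h=16, h2=6, probe 16,5 -> slot 5
344: h=11, h2=9, probe 11,3,12 -> slot 12
854: h=11, h2=7, probe 11,1,8,15 -> slot 15
Table: [550, 522, ∅, 888, ∅, 629, ∅, ∅, 445, ∅, ∅, 752, 344, ∅, ∅, 854, 850]

7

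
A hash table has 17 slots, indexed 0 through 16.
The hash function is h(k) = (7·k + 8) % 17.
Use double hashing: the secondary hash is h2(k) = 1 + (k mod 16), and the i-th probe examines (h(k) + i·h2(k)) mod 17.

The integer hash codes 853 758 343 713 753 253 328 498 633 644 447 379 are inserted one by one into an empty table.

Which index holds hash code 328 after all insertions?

2

853 hashes to 12; slot 12 is free → place at 12.
758 hashes to 10; slot 10 is free → place at 10.
343 hashes to 12, h2=8; 12 taken → place at 3.
713 hashes to 1; slot 1 is free → place at 1.
753 hashes to 9; slot 9 is free → place at 9.
253 hashes to 11; slot 11 is free → place at 11.
328 hashes to 9, h2=9; 9,1,10 taken → place at 2.
498 hashes to 9, h2=3; 9,12 taken → place at 15.
633 hashes to 2, h2=10; 2,12 taken → place at 5.
644 hashes to 11, h2=5; 11 taken → place at 16.
447 hashes to 9, h2=16; 9 taken → place at 8.
379 hashes to 9, h2=12; 9 taken → place at 4.
Table: [-, 713, 328, 343, 379, 633, -, -, 447, 753, 758, 253, 853, -, -, 498, 644]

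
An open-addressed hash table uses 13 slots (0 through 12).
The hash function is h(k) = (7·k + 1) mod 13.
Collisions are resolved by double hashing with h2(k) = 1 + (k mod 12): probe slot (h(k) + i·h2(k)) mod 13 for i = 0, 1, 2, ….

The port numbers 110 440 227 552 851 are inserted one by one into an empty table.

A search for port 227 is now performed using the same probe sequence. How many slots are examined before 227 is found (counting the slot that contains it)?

Insert 110: h=4, slot 4 empty → index 4.
Insert 440: h=0, slot 0 empty → index 0.
Insert 227: h=4, h2=12, slot 4 occupied → index 3.
Insert 552: h=4, h2=1, slot 4 occupied → index 5.
Insert 851: h=4, h2=12, slots 4,3 occupied → index 2.
Table: [440, ., 851, 227, 110, 552, ., ., ., ., ., ., .]
Lookup 227: h=4, h2=12, probe 4,3 → found at 3.

2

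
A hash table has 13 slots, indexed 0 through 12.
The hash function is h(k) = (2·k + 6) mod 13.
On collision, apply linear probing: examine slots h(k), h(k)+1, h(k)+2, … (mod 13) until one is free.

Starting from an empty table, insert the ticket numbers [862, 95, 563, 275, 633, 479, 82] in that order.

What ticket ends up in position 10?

275

862: h=1 → slot 1
95: h=1, probe 1,2 → slot 2
563: h=1, probe 1,2,3 → slot 3
275: h=10 → slot 10
633: h=11 → slot 11
479: h=2, probe 2,3,4 → slot 4
82: h=1, probe 1,2,3,4,5 → slot 5
Table: [-, 862, 95, 563, 479, 82, -, -, -, -, 275, 633, -]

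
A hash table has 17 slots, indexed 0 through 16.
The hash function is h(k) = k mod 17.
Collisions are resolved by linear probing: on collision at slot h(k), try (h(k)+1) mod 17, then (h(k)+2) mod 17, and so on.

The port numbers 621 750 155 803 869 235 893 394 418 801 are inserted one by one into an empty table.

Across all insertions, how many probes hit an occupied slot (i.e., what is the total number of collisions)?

14

Insert 621: h=9, slot 9 empty => index 9.
Insert 750: h=2, slot 2 empty => index 2.
Insert 155: h=2, slot 2 occupied => index 3.
Insert 803: h=4, slot 4 empty => index 4.
Insert 869: h=2, slots 2,3,4 occupied => index 5.
Insert 235: h=14, slot 14 empty => index 14.
Insert 893: h=9, slot 9 occupied => index 10.
Insert 394: h=3, slots 3,4,5 occupied => index 6.
Insert 418: h=10, slot 10 occupied => index 11.
Insert 801: h=2, slots 2,3,4,5,6 occupied => index 7.
Table: [∅, ∅, 750, 155, 803, 869, 394, 801, ∅, 621, 893, 418, ∅, ∅, 235, ∅, ∅]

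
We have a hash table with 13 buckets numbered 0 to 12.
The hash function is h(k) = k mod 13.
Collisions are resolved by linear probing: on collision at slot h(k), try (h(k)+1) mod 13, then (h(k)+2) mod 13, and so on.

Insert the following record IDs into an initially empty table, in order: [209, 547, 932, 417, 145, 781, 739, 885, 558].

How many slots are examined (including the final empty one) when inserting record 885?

209 hashes to 1; slot 1 is free => place at 1.
547 hashes to 1; 1 taken => place at 2.
932 hashes to 9; slot 9 is free => place at 9.
417 hashes to 1; 1,2 taken => place at 3.
145 hashes to 2; 2,3 taken => place at 4.
781 hashes to 1; 1,2,3,4 taken => place at 5.
739 hashes to 11; slot 11 is free => place at 11.
885 hashes to 1; 1,2,3,4,5 taken => place at 6.
558 hashes to 12; slot 12 is free => place at 12.
Table: [., 209, 547, 417, 145, 781, 885, ., ., 932, ., 739, 558]

6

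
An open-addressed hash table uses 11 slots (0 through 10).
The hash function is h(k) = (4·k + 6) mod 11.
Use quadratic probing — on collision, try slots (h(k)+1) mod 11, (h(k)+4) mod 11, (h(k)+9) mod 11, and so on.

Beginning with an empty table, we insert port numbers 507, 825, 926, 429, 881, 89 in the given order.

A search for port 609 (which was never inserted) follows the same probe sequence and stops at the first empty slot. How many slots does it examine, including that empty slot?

2

Insert 507: h=10, slot 10 empty => index 10.
Insert 825: h=6, slot 6 empty => index 6.
Insert 926: h=3, slot 3 empty => index 3.
Insert 429: h=6, slot 6 occupied => index 7.
Insert 881: h=10, slot 10 occupied => index 0.
Insert 89: h=10, slots 10,0,3 occupied => index 8.
Table: [881, -, -, 926, -, -, 825, 429, 89, -, 507]
Lookup 609: h=0, probe 0,1 → slot 1 empty, not found.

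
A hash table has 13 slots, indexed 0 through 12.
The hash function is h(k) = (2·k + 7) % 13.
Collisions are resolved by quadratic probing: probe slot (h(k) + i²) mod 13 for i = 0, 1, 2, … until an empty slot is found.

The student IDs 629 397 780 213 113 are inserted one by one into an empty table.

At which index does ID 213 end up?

5

629: h=4 -> slot 4
397: h=8 -> slot 8
780: h=7 -> slot 7
213: h=4, probe 4,5 -> slot 5
113: h=12 -> slot 12
Table: [-, -, -, -, 629, 213, -, 780, 397, -, -, -, 113]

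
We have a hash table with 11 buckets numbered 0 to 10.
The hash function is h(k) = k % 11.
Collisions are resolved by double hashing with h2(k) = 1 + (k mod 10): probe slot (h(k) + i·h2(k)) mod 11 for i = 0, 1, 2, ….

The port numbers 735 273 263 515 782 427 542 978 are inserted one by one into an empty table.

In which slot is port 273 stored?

735 hashes to 9; slot 9 is free -> place at 9.
273 hashes to 9, h2=4; 9 taken -> place at 2.
263 hashes to 10; slot 10 is free -> place at 10.
515 hashes to 9, h2=6; 9 taken -> place at 4.
782 hashes to 1; slot 1 is free -> place at 1.
427 hashes to 9, h2=8; 9 taken -> place at 6.
542 hashes to 3; slot 3 is free -> place at 3.
978 hashes to 10, h2=9; 10 taken -> place at 8.
Table: [., 782, 273, 542, 515, ., 427, ., 978, 735, 263]

2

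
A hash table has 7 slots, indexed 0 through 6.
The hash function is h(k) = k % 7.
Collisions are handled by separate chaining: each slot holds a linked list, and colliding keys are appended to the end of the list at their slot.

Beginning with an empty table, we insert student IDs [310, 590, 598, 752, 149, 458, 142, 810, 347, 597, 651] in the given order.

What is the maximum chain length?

Insert 310: h=2, bucket 2 empty -> new chain.
Insert 590: h=2, bucket 2 nonempty -> append to chain.
Insert 598: h=3, bucket 3 empty -> new chain.
Insert 752: h=3, bucket 3 nonempty -> append to chain.
Insert 149: h=2, bucket 2 nonempty -> append to chain.
Insert 458: h=3, bucket 3 nonempty -> append to chain.
Insert 142: h=2, bucket 2 nonempty -> append to chain.
Insert 810: h=5, bucket 5 empty -> new chain.
Insert 347: h=4, bucket 4 empty -> new chain.
Insert 597: h=2, bucket 2 nonempty -> append to chain.
Insert 651: h=0, bucket 0 empty -> new chain.
Final buckets:
0: 651
1: -
2: 310 -> 590 -> 149 -> 142 -> 597
3: 598 -> 752 -> 458
4: 347
5: 810
6: -

5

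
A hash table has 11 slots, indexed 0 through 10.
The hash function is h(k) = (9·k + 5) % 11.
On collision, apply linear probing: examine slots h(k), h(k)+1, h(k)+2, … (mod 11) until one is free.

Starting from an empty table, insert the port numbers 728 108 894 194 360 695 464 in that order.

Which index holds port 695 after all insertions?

Insert 728: h=1, slot 1 empty → index 1.
Insert 108: h=9, slot 9 empty → index 9.
Insert 894: h=10, slot 10 empty → index 10.
Insert 194: h=2, slot 2 empty → index 2.
Insert 360: h=0, slot 0 empty → index 0.
Insert 695: h=1, slots 1,2 occupied → index 3.
Insert 464: h=1, slots 1,2,3 occupied → index 4.
Table: [360, 728, 194, 695, 464, —, —, —, —, 108, 894]

3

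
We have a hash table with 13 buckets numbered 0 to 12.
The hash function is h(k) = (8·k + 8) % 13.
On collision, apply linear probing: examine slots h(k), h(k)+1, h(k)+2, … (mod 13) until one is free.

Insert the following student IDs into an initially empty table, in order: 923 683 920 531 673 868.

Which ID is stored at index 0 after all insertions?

868

923: h=8 → slot 8
683: h=12 → slot 12
920: h=10 → slot 10
531: h=5 → slot 5
673: h=10, probe 10,11 → slot 11
868: h=10, probe 10,11,12,0 → slot 0
Table: [868, _, _, _, _, 531, _, _, 923, _, 920, 673, 683]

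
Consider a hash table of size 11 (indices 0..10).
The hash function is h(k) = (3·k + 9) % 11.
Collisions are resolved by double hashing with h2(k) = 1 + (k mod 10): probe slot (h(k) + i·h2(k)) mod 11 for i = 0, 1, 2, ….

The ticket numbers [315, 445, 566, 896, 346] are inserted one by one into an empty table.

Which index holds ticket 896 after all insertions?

315 hashes to 8; slot 8 is free → place at 8.
445 hashes to 2; slot 2 is free → place at 2.
566 hashes to 2, h2=7; 2 taken → place at 9.
896 hashes to 2, h2=7; 2,9 taken → place at 5.
346 hashes to 2, h2=7; 2,9,5 taken → place at 1.
Table: [—, 346, 445, —, —, 896, —, —, 315, 566, —]

5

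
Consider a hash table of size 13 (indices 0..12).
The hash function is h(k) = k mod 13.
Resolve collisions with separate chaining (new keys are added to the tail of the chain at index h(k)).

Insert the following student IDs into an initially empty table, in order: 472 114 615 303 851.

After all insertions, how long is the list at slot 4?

3

472 -> bucket 4
114 -> bucket 10
615 -> bucket 4 (collision)
303 -> bucket 4 (collision)
851 -> bucket 6
Final buckets:
0: —
1: —
2: —
3: —
4: 472 -> 615 -> 303
5: —
6: 851
7: —
8: —
9: —
10: 114
11: —
12: —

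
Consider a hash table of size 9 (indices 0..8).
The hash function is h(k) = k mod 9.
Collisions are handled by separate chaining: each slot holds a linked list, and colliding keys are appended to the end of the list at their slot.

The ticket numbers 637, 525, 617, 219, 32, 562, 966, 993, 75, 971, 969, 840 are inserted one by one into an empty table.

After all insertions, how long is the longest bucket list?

6

Insert 637: h=7, bucket 7 empty → new chain.
Insert 525: h=3, bucket 3 empty → new chain.
Insert 617: h=5, bucket 5 empty → new chain.
Insert 219: h=3, bucket 3 nonempty → append to chain.
Insert 32: h=5, bucket 5 nonempty → append to chain.
Insert 562: h=4, bucket 4 empty → new chain.
Insert 966: h=3, bucket 3 nonempty → append to chain.
Insert 993: h=3, bucket 3 nonempty → append to chain.
Insert 75: h=3, bucket 3 nonempty → append to chain.
Insert 971: h=8, bucket 8 empty → new chain.
Insert 969: h=6, bucket 6 empty → new chain.
Insert 840: h=3, bucket 3 nonempty → append to chain.
Final buckets:
0: -
1: -
2: -
3: 525 -> 219 -> 966 -> 993 -> 75 -> 840
4: 562
5: 617 -> 32
6: 969
7: 637
8: 971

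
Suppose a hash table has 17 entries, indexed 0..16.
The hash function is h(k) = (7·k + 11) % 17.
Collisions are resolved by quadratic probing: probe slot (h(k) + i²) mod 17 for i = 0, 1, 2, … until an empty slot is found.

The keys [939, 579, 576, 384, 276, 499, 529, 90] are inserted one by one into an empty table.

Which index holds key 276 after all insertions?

939: h=5 → slot 5
579: h=1 → slot 1
576: h=14 → slot 14
384: h=13 → slot 13
276: h=5, probe 5,6 → slot 6
499: h=2 → slot 2
529: h=8 → slot 8
90: h=12 → slot 12
Table: [—, 579, 499, —, —, 939, 276, —, 529, —, —, —, 90, 384, 576, —, —]

6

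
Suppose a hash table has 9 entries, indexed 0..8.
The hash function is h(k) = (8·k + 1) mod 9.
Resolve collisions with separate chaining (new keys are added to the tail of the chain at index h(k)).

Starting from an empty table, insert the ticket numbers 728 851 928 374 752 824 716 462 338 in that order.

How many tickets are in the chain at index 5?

Insert 728: h=2, bucket 2 empty → new chain.
Insert 851: h=5, bucket 5 empty → new chain.
Insert 928: h=0, bucket 0 empty → new chain.
Insert 374: h=5, bucket 5 nonempty → append to chain.
Insert 752: h=5, bucket 5 nonempty → append to chain.
Insert 824: h=5, bucket 5 nonempty → append to chain.
Insert 716: h=5, bucket 5 nonempty → append to chain.
Insert 462: h=7, bucket 7 empty → new chain.
Insert 338: h=5, bucket 5 nonempty → append to chain.
Final buckets:
0: 928
1: -
2: 728
3: -
4: -
5: 851 -> 374 -> 752 -> 824 -> 716 -> 338
6: -
7: 462
8: -

6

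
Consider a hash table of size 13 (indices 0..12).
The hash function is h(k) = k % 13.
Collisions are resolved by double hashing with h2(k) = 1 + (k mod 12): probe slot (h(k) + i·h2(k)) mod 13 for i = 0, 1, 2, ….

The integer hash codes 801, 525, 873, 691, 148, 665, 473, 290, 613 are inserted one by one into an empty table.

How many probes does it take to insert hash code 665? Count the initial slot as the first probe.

3

Insert 801: h=8, slot 8 empty -> index 8.
Insert 525: h=5, slot 5 empty -> index 5.
Insert 873: h=2, slot 2 empty -> index 2.
Insert 691: h=2, h2=8, slot 2 occupied -> index 10.
Insert 148: h=5, h2=5, slots 5,10,2 occupied -> index 7.
Insert 665: h=2, h2=6, slots 2,8 occupied -> index 1.
Insert 473: h=5, h2=6, slot 5 occupied -> index 11.
Insert 290: h=4, slot 4 empty -> index 4.
Insert 613: h=2, h2=2, slots 2,4 occupied -> index 6.
Table: [., 665, 873, ., 290, 525, 613, 148, 801, ., 691, 473, .]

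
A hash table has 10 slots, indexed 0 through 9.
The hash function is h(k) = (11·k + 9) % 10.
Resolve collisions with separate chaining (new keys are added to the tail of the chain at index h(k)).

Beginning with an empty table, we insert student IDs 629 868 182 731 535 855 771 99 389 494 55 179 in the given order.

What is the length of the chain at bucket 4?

3

Insert 629: h=8, bucket 8 empty -> new chain.
Insert 868: h=7, bucket 7 empty -> new chain.
Insert 182: h=1, bucket 1 empty -> new chain.
Insert 731: h=0, bucket 0 empty -> new chain.
Insert 535: h=4, bucket 4 empty -> new chain.
Insert 855: h=4, bucket 4 nonempty -> append to chain.
Insert 771: h=0, bucket 0 nonempty -> append to chain.
Insert 99: h=8, bucket 8 nonempty -> append to chain.
Insert 389: h=8, bucket 8 nonempty -> append to chain.
Insert 494: h=3, bucket 3 empty -> new chain.
Insert 55: h=4, bucket 4 nonempty -> append to chain.
Insert 179: h=8, bucket 8 nonempty -> append to chain.
Final buckets:
0: 731 -> 771
1: 182
2: -
3: 494
4: 535 -> 855 -> 55
5: -
6: -
7: 868
8: 629 -> 99 -> 389 -> 179
9: -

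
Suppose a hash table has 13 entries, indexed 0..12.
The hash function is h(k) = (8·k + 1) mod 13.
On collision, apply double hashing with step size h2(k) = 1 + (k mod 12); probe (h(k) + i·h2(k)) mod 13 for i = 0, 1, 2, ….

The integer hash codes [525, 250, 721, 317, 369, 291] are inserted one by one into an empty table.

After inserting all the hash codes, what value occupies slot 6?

525: h=2 => slot 2
250: h=12 => slot 12
721: h=10 => slot 10
317: h=2, h2=6, probe 2,8 => slot 8
369: h=2, h2=10, probe 2,12,9 => slot 9
291: h=2, h2=4, probe 2,6 => slot 6
Table: [., ., 525, ., ., ., 291, ., 317, 369, 721, ., 250]

291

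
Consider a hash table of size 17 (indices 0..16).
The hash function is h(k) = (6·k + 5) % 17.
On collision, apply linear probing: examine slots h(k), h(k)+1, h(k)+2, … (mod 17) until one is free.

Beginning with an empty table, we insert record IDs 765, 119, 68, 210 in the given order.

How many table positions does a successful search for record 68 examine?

765: h=5 => slot 5
119: h=5, probe 5,6 => slot 6
68: h=5, probe 5,6,7 => slot 7
210: h=7, probe 7,8 => slot 8
Table: [—, —, —, —, —, 765, 119, 68, 210, —, —, —, —, —, —, —, —]
Lookup 68: h=5, probe 5,6,7 → found at 7.

3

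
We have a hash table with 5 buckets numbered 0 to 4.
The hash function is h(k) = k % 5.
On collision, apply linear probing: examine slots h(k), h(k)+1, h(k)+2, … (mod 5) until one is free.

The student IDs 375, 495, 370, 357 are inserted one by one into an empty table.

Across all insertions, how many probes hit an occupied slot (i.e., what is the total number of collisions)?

4

375: h=0 -> slot 0
495: h=0, probe 0,1 -> slot 1
370: h=0, probe 0,1,2 -> slot 2
357: h=2, probe 2,3 -> slot 3
Table: [375, 495, 370, 357, _]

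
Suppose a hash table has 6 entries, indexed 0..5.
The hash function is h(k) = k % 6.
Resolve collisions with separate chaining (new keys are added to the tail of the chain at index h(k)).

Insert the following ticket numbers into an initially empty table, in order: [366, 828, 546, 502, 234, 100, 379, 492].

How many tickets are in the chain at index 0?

Insert 366: h=0, bucket 0 empty → new chain.
Insert 828: h=0, bucket 0 nonempty → append to chain.
Insert 546: h=0, bucket 0 nonempty → append to chain.
Insert 502: h=4, bucket 4 empty → new chain.
Insert 234: h=0, bucket 0 nonempty → append to chain.
Insert 100: h=4, bucket 4 nonempty → append to chain.
Insert 379: h=1, bucket 1 empty → new chain.
Insert 492: h=0, bucket 0 nonempty → append to chain.
Final buckets:
0: 366 -> 828 -> 546 -> 234 -> 492
1: 379
2: .
3: .
4: 502 -> 100
5: .

5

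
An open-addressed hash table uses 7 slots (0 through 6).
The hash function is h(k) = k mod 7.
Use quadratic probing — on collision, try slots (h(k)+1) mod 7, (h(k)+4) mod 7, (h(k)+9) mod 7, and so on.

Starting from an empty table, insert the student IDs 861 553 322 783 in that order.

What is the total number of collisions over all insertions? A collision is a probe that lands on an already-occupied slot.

861 hashes to 0; slot 0 is free -> place at 0.
553 hashes to 0; 0 taken -> place at 1.
322 hashes to 0; 0,1 taken -> place at 4.
783 hashes to 6; slot 6 is free -> place at 6.
Table: [861, 553, ., ., 322, ., 783]

3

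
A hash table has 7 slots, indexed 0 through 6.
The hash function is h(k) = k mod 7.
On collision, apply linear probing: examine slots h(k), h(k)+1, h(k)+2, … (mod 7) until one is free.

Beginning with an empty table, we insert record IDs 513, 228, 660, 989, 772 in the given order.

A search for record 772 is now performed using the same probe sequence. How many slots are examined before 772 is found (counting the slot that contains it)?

513 hashes to 2; slot 2 is free → place at 2.
228 hashes to 4; slot 4 is free → place at 4.
660 hashes to 2; 2 taken → place at 3.
989 hashes to 2; 2,3,4 taken → place at 5.
772 hashes to 2; 2,3,4,5 taken → place at 6.
Table: [-, -, 513, 660, 228, 989, 772]
Lookup 772: h=2, probe 2,3,4,5,6 → found at 6.

5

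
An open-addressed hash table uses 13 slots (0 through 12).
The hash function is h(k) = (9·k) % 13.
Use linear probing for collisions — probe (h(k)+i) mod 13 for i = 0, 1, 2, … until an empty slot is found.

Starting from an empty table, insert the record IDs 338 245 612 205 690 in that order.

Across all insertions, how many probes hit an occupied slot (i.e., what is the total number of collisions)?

Insert 338: h=0, slot 0 empty -> index 0.
Insert 245: h=8, slot 8 empty -> index 8.
Insert 612: h=9, slot 9 empty -> index 9.
Insert 205: h=12, slot 12 empty -> index 12.
Insert 690: h=9, slot 9 occupied -> index 10.
Table: [338, ∅, ∅, ∅, ∅, ∅, ∅, ∅, 245, 612, 690, ∅, 205]

1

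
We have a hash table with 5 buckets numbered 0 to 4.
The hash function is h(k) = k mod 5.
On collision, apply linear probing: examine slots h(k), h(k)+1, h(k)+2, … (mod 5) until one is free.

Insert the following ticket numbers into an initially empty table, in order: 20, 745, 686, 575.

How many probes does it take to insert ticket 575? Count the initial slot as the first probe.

4

20 hashes to 0; slot 0 is free → place at 0.
745 hashes to 0; 0 taken → place at 1.
686 hashes to 1; 1 taken → place at 2.
575 hashes to 0; 0,1,2 taken → place at 3.
Table: [20, 745, 686, 575, .]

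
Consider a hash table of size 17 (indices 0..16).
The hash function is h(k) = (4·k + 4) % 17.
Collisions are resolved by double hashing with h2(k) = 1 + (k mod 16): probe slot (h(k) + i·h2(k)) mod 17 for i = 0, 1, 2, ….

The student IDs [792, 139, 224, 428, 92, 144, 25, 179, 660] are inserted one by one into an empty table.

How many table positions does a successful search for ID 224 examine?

792 hashes to 10; slot 10 is free -> place at 10.
139 hashes to 16; slot 16 is free -> place at 16.
224 hashes to 16, h2=1; 16 taken -> place at 0.
428 hashes to 16, h2=13; 16 taken -> place at 12.
92 hashes to 15; slot 15 is free -> place at 15.
144 hashes to 2; slot 2 is free -> place at 2.
25 hashes to 2, h2=10; 2,12 taken -> place at 5.
179 hashes to 6; slot 6 is free -> place at 6.
660 hashes to 9; slot 9 is free -> place at 9.
Table: [224, _, 144, _, _, 25, 179, _, _, 660, 792, _, 428, _, _, 92, 139]
Lookup 224: h=16, h2=1, probe 16,0 → found at 0.

2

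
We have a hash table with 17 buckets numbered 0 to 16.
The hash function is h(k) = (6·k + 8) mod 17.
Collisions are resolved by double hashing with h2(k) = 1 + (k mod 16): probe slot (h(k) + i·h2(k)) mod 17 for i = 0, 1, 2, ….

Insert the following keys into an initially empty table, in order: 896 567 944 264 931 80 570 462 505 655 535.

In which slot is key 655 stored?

896: h=12 -> slot 12
567: h=10 -> slot 10
944: h=11 -> slot 11
264: h=11, h2=9, probe 11,3 -> slot 3
931: h=1 -> slot 1
80: h=12, h2=1, probe 12,13 -> slot 13
570: h=11, h2=11, probe 11,5 -> slot 5
462: h=9 -> slot 9
505: h=12, h2=10, probe 12,5,15 -> slot 15
655: h=11, h2=16, probe 11,10,9,8 -> slot 8
535: h=5, h2=8, probe 5,13,4 -> slot 4
Table: [—, 931, —, 264, 535, 570, —, —, 655, 462, 567, 944, 896, 80, —, 505, —]

8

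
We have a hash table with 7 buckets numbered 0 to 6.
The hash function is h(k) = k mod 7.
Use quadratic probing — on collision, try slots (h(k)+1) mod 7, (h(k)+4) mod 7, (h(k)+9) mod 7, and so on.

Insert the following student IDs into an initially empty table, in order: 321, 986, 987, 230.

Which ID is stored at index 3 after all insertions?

230

Insert 321: h=6, slot 6 empty → index 6.
Insert 986: h=6, slot 6 occupied → index 0.
Insert 987: h=0, slot 0 occupied → index 1.
Insert 230: h=6, slots 6,0 occupied → index 3.
Table: [986, 987, _, 230, _, _, 321]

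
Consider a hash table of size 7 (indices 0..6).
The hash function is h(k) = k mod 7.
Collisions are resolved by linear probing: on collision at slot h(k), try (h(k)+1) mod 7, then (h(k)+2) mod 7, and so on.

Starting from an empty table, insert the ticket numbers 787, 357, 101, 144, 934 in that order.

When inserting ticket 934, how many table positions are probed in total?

4

787: h=3 => slot 3
357: h=0 => slot 0
101: h=3, probe 3,4 => slot 4
144: h=4, probe 4,5 => slot 5
934: h=3, probe 3,4,5,6 => slot 6
Table: [357, —, —, 787, 101, 144, 934]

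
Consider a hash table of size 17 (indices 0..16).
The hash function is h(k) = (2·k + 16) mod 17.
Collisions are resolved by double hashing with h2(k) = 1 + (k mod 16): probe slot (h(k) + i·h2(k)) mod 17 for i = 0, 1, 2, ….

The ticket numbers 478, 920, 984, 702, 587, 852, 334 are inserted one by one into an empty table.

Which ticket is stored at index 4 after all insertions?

984

478 hashes to 3; slot 3 is free => place at 3.
920 hashes to 3, h2=9; 3 taken => place at 12.
984 hashes to 12, h2=9; 12 taken => place at 4.
702 hashes to 9; slot 9 is free => place at 9.
587 hashes to 0; slot 0 is free => place at 0.
852 hashes to 3, h2=5; 3 taken => place at 8.
334 hashes to 4, h2=15; 4 taken => place at 2.
Table: [587, ., 334, 478, 984, ., ., ., 852, 702, ., ., 920, ., ., ., .]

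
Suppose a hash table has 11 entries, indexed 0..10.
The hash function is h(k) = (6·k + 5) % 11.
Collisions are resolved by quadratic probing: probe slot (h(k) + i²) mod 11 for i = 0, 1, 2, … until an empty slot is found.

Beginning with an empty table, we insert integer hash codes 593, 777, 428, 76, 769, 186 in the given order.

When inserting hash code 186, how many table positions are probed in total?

Insert 593: h=10, slot 10 empty -> index 10.
Insert 777: h=3, slot 3 empty -> index 3.
Insert 428: h=10, slot 10 occupied -> index 0.
Insert 76: h=10, slots 10,0,3 occupied -> index 8.
Insert 769: h=10, slots 10,0,3,8 occupied -> index 4.
Insert 186: h=10, slots 10,0,3,8,4 occupied -> index 2.
Table: [428, ., 186, 777, 769, ., ., ., 76, ., 593]

6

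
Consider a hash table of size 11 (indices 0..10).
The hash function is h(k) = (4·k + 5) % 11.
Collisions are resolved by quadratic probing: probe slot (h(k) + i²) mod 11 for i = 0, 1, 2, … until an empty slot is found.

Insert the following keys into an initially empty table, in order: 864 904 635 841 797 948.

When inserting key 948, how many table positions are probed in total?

864: h=7 => slot 7
904: h=2 => slot 2
635: h=4 => slot 4
841: h=3 => slot 3
797: h=3, probe 3,4,7,1 => slot 1
948: h=2, probe 2,3,6 => slot 6
Table: [-, 797, 904, 841, 635, -, 948, 864, -, -, -]

3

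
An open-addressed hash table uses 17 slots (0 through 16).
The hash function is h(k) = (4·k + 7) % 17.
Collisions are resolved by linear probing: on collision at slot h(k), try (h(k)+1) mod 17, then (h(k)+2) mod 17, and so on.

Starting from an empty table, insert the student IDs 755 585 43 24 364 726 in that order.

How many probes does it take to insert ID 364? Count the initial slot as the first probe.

4

Insert 755: h=1, slot 1 empty → index 1.
Insert 585: h=1, slot 1 occupied → index 2.
Insert 43: h=9, slot 9 empty → index 9.
Insert 24: h=1, slots 1,2 occupied → index 3.
Insert 364: h=1, slots 1,2,3 occupied → index 4.
Insert 726: h=4, slot 4 occupied → index 5.
Table: [., 755, 585, 24, 364, 726, ., ., ., 43, ., ., ., ., ., ., .]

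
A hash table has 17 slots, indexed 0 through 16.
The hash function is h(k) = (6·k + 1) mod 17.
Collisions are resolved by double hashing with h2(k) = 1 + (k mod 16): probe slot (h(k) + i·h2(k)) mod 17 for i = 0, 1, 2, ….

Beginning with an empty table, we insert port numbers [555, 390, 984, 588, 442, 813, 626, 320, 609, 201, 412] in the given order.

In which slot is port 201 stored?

555 hashes to 16; slot 16 is free → place at 16.
390 hashes to 12; slot 12 is free → place at 12.
984 hashes to 6; slot 6 is free → place at 6.
588 hashes to 10; slot 10 is free → place at 10.
442 hashes to 1; slot 1 is free → place at 1.
813 hashes to 0; slot 0 is free → place at 0.
626 hashes to 0, h2=3; 0 taken → place at 3.
320 hashes to 0, h2=1; 0,1 taken → place at 2.
609 hashes to 0, h2=2; 0,2 taken → place at 4.
201 hashes to 0, h2=10; 0,10,3 taken → place at 13.
412 hashes to 8; slot 8 is free → place at 8.
Table: [813, 442, 320, 626, 609, -, 984, -, 412, -, 588, -, 390, 201, -, -, 555]

13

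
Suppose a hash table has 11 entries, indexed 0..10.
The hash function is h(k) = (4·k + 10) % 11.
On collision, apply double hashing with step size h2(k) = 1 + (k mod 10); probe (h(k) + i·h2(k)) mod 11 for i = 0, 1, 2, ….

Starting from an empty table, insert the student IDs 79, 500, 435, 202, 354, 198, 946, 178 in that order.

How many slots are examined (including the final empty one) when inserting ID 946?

3

79 hashes to 7; slot 7 is free -> place at 7.
500 hashes to 8; slot 8 is free -> place at 8.
435 hashes to 1; slot 1 is free -> place at 1.
202 hashes to 4; slot 4 is free -> place at 4.
354 hashes to 7, h2=5; 7,1 taken -> place at 6.
198 hashes to 10; slot 10 is free -> place at 10.
946 hashes to 10, h2=7; 10,6 taken -> place at 2.
178 hashes to 7, h2=9; 7 taken -> place at 5.
Table: [—, 435, 946, —, 202, 178, 354, 79, 500, —, 198]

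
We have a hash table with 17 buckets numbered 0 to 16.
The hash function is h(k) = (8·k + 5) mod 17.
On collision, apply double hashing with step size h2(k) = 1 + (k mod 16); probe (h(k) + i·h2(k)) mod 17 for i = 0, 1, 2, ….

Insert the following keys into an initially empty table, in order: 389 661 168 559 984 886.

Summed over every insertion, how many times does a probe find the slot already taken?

Insert 389: h=6, slot 6 empty → index 6.
Insert 661: h=6, h2=6, slot 6 occupied → index 12.
Insert 168: h=6, h2=9, slot 6 occupied → index 15.
Insert 559: h=6, h2=16, slot 6 occupied → index 5.
Insert 984: h=6, h2=9, slots 6,15 occupied → index 7.
Insert 886: h=4, slot 4 empty → index 4.
Table: [., ., ., ., 886, 559, 389, 984, ., ., ., ., 661, ., ., 168, .]

5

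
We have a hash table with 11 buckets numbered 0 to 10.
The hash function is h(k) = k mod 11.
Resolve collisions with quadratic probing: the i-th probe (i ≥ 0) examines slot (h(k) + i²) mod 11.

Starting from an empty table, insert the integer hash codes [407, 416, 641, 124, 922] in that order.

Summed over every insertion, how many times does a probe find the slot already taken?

407 hashes to 0; slot 0 is free => place at 0.
416 hashes to 9; slot 9 is free => place at 9.
641 hashes to 3; slot 3 is free => place at 3.
124 hashes to 3; 3 taken => place at 4.
922 hashes to 9; 9 taken => place at 10.
Table: [407, —, —, 641, 124, —, —, —, —, 416, 922]

2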